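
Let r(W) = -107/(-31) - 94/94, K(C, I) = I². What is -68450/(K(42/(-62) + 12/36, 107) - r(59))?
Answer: -2121950/354843 ≈ -5.9800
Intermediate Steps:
r(W) = 76/31 (r(W) = -107*(-1/31) - 94*1/94 = 107/31 - 1 = 76/31)
-68450/(K(42/(-62) + 12/36, 107) - r(59)) = -68450/(107² - 1*76/31) = -68450/(11449 - 76/31) = -68450/354843/31 = -68450*31/354843 = -1*2121950/354843 = -2121950/354843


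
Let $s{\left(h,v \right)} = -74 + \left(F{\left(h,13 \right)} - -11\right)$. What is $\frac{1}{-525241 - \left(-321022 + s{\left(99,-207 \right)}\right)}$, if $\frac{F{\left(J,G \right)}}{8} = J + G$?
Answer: $- \frac{1}{205052} \approx -4.8768 \cdot 10^{-6}$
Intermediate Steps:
$F{\left(J,G \right)} = 8 G + 8 J$ ($F{\left(J,G \right)} = 8 \left(J + G\right) = 8 \left(G + J\right) = 8 G + 8 J$)
$s{\left(h,v \right)} = 41 + 8 h$ ($s{\left(h,v \right)} = -74 + \left(\left(8 \cdot 13 + 8 h\right) - -11\right) = -74 + \left(\left(104 + 8 h\right) + 11\right) = -74 + \left(115 + 8 h\right) = 41 + 8 h$)
$\frac{1}{-525241 - \left(-321022 + s{\left(99,-207 \right)}\right)} = \frac{1}{-525241 + \left(321022 - \left(41 + 8 \cdot 99\right)\right)} = \frac{1}{-525241 + \left(321022 - \left(41 + 792\right)\right)} = \frac{1}{-525241 + \left(321022 - 833\right)} = \frac{1}{-525241 + 320189} = \frac{1}{-205052} = - \frac{1}{205052}$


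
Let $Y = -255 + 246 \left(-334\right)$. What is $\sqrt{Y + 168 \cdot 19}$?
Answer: $3 i \sqrt{8803} \approx 281.47 i$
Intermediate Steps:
$Y = -82419$ ($Y = -255 - 82164 = -82419$)
$\sqrt{Y + 168 \cdot 19} = \sqrt{-82419 + 168 \cdot 19} = \sqrt{-82419 + 3192} = \sqrt{-79227} = 3 i \sqrt{8803}$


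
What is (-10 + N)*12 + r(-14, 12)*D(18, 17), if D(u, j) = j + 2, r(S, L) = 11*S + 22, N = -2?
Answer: -2652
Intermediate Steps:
r(S, L) = 22 + 11*S
D(u, j) = 2 + j
(-10 + N)*12 + r(-14, 12)*D(18, 17) = (-10 - 2)*12 + (22 + 11*(-14))*(2 + 17) = -12*12 + (22 - 154)*19 = -144 - 132*19 = -144 - 2508 = -2652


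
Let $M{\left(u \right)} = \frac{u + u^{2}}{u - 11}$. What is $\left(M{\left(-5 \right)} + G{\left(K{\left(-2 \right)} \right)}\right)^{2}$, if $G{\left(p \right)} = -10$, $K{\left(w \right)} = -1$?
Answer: $\frac{2025}{16} \approx 126.56$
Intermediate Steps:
$M{\left(u \right)} = \frac{u + u^{2}}{-11 + u}$
$\left(M{\left(-5 \right)} + G{\left(K{\left(-2 \right)} \right)}\right)^{2} = \left(- \frac{5 \left(1 - 5\right)}{-11 - 5} - 10\right)^{2} = \left(\left(-5\right) \frac{1}{-16} \left(-4\right) - 10\right)^{2} = \left(\left(-5\right) \left(- \frac{1}{16}\right) \left(-4\right) - 10\right)^{2} = \left(- \frac{5}{4} - 10\right)^{2} = \left(- \frac{45}{4}\right)^{2} = \frac{2025}{16}$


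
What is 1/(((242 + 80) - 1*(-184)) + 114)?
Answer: 1/620 ≈ 0.0016129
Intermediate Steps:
1/(((242 + 80) - 1*(-184)) + 114) = 1/((322 + 184) + 114) = 1/(506 + 114) = 1/620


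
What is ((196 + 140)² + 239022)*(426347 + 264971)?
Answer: 243287247924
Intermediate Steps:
((196 + 140)² + 239022)*(426347 + 264971) = (336² + 239022)*691318 = (112896 + 239022)*691318 = 351918*691318 = 243287247924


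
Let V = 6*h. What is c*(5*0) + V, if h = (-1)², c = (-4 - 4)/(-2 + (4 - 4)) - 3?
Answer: 6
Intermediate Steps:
c = 1 (c = -8/(-2 + 0) - 3 = -8/(-2) - 3 = -8*(-½) - 3 = 4 - 3 = 1)
h = 1
V = 6 (V = 6*1 = 6)
c*(5*0) + V = 1*(5*0) + 6 = 1*0 + 6 = 0 + 6 = 6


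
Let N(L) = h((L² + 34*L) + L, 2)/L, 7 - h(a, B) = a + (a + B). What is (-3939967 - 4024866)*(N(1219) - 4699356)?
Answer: 45651015488055763/1219 ≈ 3.7450e+13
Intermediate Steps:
h(a, B) = 7 - B - 2*a (h(a, B) = 7 - (a + (a + B)) = 7 - (a + (B + a)) = 7 - (B + 2*a) = 7 + (-B - 2*a) = 7 - B - 2*a)
N(L) = (5 - 70*L - 2*L²)/L (N(L) = (7 - 1*2 - 2*((L² + 34*L) + L))/L = (7 - 2 - 2*(L² + 35*L))/L = (7 - 2 + (-70*L - 2*L²))/L = (5 - 70*L - 2*L²)/L)
(-3939967 - 4024866)*(N(1219) - 4699356) = (-3939967 - 4024866)*((-70 - 2*1219 + 5/1219) - 4699356) = -7964833*((-70 - 2438 + 5*(1/1219)) - 4699356) = -7964833*((-70 - 2438 + 5/1219) - 4699356) = -7964833*(-3057247/1219 - 4699356) = -7964833*(-5731572211/1219) = 45651015488055763/1219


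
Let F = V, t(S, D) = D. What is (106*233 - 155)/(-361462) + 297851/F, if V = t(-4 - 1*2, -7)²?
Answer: 107660615555/17711638 ≈ 6078.5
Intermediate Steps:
V = 49 (V = (-7)² = 49)
F = 49
(106*233 - 155)/(-361462) + 297851/F = (106*233 - 155)/(-361462) + 297851/49 = (24698 - 155)*(-1/361462) + 297851*(1/49) = 24543*(-1/361462) + 297851/49 = -24543/361462 + 297851/49 = 107660615555/17711638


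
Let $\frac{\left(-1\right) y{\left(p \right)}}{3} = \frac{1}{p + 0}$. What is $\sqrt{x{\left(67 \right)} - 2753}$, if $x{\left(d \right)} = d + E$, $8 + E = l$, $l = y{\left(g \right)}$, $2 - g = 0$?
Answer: $\frac{3 i \sqrt{1198}}{2} \approx 51.918 i$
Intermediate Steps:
$g = 2$ ($g = 2 - 0 = 2 + 0 = 2$)
$y{\left(p \right)} = - \frac{3}{p}$ ($y{\left(p \right)} = - \frac{3}{p + 0} = - \frac{3}{p}$)
$l = - \frac{3}{2} \approx -1.5$
$E = - \frac{19}{2}$ ($E = -8 - \frac{3}{2} = - \frac{19}{2} \approx -9.5$)
$x{\left(d \right)} = - \frac{19}{2} + d$ ($x{\left(d \right)} = d - \frac{19}{2} = - \frac{19}{2} + d$)
$\sqrt{x{\left(67 \right)} - 2753} = \sqrt{\left(- \frac{19}{2} + 67\right) - 2753} = \sqrt{\frac{115}{2} - 2753} = \sqrt{- \frac{5391}{2}} = \frac{3 i \sqrt{1198}}{2}$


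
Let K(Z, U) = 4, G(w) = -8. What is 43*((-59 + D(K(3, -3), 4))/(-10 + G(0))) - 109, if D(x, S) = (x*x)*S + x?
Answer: -261/2 ≈ -130.50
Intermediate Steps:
D(x, S) = x + S*x**2 (D(x, S) = x**2*S + x = S*x**2 + x = x + S*x**2)
43*((-59 + D(K(3, -3), 4))/(-10 + G(0))) - 109 = 43*((-59 + 4*(1 + 4*4))/(-10 - 8)) - 109 = 43*((-59 + 4*(1 + 16))/(-18)) - 109 = 43*((-59 + 4*17)*(-1/18)) - 109 = 43*((-59 + 68)*(-1/18)) - 109 = 43*(9*(-1/18)) - 109 = 43*(-1/2) - 109 = -43/2 - 109 = -261/2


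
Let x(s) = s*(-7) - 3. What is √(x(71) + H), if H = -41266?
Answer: I*√41766 ≈ 204.37*I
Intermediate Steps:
x(s) = -3 - 7*s (x(s) = -7*s - 3 = -3 - 7*s)
√(x(71) + H) = √((-3 - 7*71) - 41266) = √((-3 - 497) - 41266) = √(-500 - 41266) = √(-41766) = I*√41766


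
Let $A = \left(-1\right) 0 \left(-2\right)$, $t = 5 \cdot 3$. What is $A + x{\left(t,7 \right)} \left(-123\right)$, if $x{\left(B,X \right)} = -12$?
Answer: $1476$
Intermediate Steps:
$t = 15$
$A = 0$ ($A = 0 \left(-2\right) = 0$)
$A + x{\left(t,7 \right)} \left(-123\right) = 0 - -1476 = 0 + 1476 = 1476$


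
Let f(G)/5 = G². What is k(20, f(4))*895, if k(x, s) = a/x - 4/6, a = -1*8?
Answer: -2864/3 ≈ -954.67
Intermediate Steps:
f(G) = 5*G²
a = -8
k(x, s) = -⅔ - 8/x (k(x, s) = -8/x - 4/6 = -8/x - 4*⅙ = -8/x - ⅔ = -⅔ - 8/x)
k(20, f(4))*895 = (-⅔ - 8/20)*895 = (-⅔ - 8*1/20)*895 = (-⅔ - ⅖)*895 = -16/15*895 = -2864/3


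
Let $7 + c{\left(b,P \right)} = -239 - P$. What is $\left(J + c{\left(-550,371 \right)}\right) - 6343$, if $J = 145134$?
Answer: $138174$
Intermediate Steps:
$c{\left(b,P \right)} = -246 - P$ ($c{\left(b,P \right)} = -7 - \left(239 + P\right) = -246 - P$)
$\left(J + c{\left(-550,371 \right)}\right) - 6343 = \left(145134 - 617\right) - 6343 = 144517 - 6343 = 138174$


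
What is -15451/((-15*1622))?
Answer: 15451/24330 ≈ 0.63506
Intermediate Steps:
-15451/((-15*1622)) = -15451/((-1*24330)) = -15451/(-24330) = -15451*(-1/24330) = 15451/24330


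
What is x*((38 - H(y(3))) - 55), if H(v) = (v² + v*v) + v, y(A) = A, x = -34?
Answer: 1292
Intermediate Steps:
H(v) = v + 2*v² (H(v) = (v² + v²) + v = 2*v² + v = v + 2*v²)
x*((38 - H(y(3))) - 55) = -34*((38 - 3*(1 + 2*3)) - 55) = -34*((38 - 3*(1 + 6)) - 55) = -34*((38 - 3*7) - 55) = -34*((38 - 1*21) - 55) = -34*((38 - 21) - 55) = -34*(17 - 55) = -34*(-38) = 1292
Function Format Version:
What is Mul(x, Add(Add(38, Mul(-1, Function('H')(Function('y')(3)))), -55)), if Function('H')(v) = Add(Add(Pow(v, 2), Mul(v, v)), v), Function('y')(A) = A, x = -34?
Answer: 1292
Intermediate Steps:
Function('H')(v) = Add(v, Mul(2, Pow(v, 2))) (Function('H')(v) = Add(Add(Pow(v, 2), Pow(v, 2)), v) = Add(Mul(2, Pow(v, 2)), v) = Add(v, Mul(2, Pow(v, 2))))
Mul(x, Add(Add(38, Mul(-1, Function('H')(Function('y')(3)))), -55)) = Mul(-34, Add(Add(38, Mul(-1, Mul(3, Add(1, Mul(2, 3))))), -55)) = Mul(-34, Add(Add(38, Mul(-1, Mul(3, Add(1, 6)))), -55)) = Mul(-34, Add(Add(38, Mul(-1, Mul(3, 7))), -55)) = Mul(-34, Add(Add(38, Mul(-1, 21)), -55)) = Mul(-34, Add(Add(38, -21), -55)) = Mul(-34, Add(17, -55)) = Mul(-34, -38) = 1292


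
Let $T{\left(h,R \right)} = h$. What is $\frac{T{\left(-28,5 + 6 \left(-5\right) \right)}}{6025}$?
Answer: $- \frac{28}{6025} \approx -0.0046473$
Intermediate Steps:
$\frac{T{\left(-28,5 + 6 \left(-5\right) \right)}}{6025} = - \frac{28}{6025}$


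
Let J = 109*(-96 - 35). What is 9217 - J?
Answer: 23496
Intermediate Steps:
J = -14279 (J = 109*(-131) = -14279)
9217 - J = 9217 - 1*(-14279) = 9217 + 14279 = 23496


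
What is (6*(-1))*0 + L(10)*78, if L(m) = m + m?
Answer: 1560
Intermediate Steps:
L(m) = 2*m
(6*(-1))*0 + L(10)*78 = (6*(-1))*0 + (2*10)*78 = -6*0 + 20*78 = 0 + 1560 = 1560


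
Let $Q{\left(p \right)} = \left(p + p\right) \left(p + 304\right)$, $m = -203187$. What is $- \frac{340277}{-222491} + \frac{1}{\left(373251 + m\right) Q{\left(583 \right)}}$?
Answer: $\frac{59850413496964667}{39133348270096608} \approx 1.5294$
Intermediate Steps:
$Q{\left(p \right)} = 2 p \left(304 + p\right)$
$- \frac{340277}{-222491} + \frac{1}{\left(373251 + m\right) Q{\left(583 \right)}} = - \frac{340277}{-222491} + \frac{1}{\left(373251 - 203187\right) 2 \cdot 583 \left(304 + 583\right)} = \left(-340277\right) \left(- \frac{1}{222491}\right) + \frac{1}{170064 \cdot 2 \cdot 583 \cdot 887} = \frac{340277}{222491} + \frac{1}{170064 \cdot 1034242} = \frac{340277}{222491} + \frac{1}{170064} \cdot \frac{1}{1034242} = \frac{340277}{222491} + \frac{1}{175887331488} = \frac{59850413496964667}{39133348270096608}$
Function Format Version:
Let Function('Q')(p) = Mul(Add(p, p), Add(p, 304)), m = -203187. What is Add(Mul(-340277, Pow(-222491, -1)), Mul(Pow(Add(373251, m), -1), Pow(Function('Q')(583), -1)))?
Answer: Rational(59850413496964667, 39133348270096608) ≈ 1.5294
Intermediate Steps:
Function('Q')(p) = Mul(2, p, Add(304, p)) (Function('Q')(p) = Mul(Mul(2, p), Add(304, p)) = Mul(2, p, Add(304, p)))
Add(Mul(-340277, Pow(-222491, -1)), Mul(Pow(Add(373251, m), -1), Pow(Function('Q')(583), -1))) = Add(Mul(-340277, Pow(-222491, -1)), Mul(Pow(Add(373251, -203187), -1), Pow(Mul(2, 583, Add(304, 583)), -1))) = Add(Mul(-340277, Rational(-1, 222491)), Mul(Pow(170064, -1), Pow(Mul(2, 583, 887), -1))) = Add(Rational(340277, 222491), Mul(Rational(1, 170064), Pow(1034242, -1))) = Add(Rational(340277, 222491), Mul(Rational(1, 170064), Rational(1, 1034242))) = Add(Rational(340277, 222491), Rational(1, 175887331488)) = Rational(59850413496964667, 39133348270096608)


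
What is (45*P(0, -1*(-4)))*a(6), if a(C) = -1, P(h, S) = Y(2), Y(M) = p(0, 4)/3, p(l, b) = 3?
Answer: -45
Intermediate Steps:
Y(M) = 1 (Y(M) = 3/3 = 3*(⅓) = 1)
P(h, S) = 1
(45*P(0, -1*(-4)))*a(6) = (45*1)*(-1) = 45*(-1) = -45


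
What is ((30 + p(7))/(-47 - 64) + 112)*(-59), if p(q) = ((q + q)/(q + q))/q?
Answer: -5121967/777 ≈ -6592.0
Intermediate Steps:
p(q) = 1/q (p(q) = ((2*q)/((2*q)))/q = ((2*q)*(1/(2*q)))/q = 1/q)
((30 + p(7))/(-47 - 64) + 112)*(-59) = ((30 + 1/7)/(-47 - 64) + 112)*(-59) = ((30 + ⅐)/(-111) + 112)*(-59) = ((211/7)*(-1/111) + 112)*(-59) = (-211/777 + 112)*(-59) = (86813/777)*(-59) = -5121967/777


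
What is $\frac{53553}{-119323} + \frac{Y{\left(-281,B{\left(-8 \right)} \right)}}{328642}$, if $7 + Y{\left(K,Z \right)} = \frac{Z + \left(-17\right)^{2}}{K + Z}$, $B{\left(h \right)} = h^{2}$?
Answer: $- \frac{1909686191649}{4254778606211} \approx -0.44883$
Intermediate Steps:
$Y{\left(K,Z \right)} = -7 + \frac{289 + Z}{K + Z}$ ($Y{\left(K,Z \right)} = -7 + \frac{Z + \left(-17\right)^{2}}{K + Z} = -7 + \frac{Z + 289}{K + Z} = -7 + \frac{289 + Z}{K + Z}$)
$\frac{53553}{-119323} + \frac{Y{\left(-281,B{\left(-8 \right)} \right)}}{328642} = \frac{53553}{-119323} + \frac{\frac{1}{-281 + \left(-8\right)^{2}} \left(289 - -1967 - 6 \left(-8\right)^{2}\right)}{328642} = 53553 \left(- \frac{1}{119323}\right) + \frac{289 + 1967 - 384}{-281 + 64} \cdot \frac{1}{328642} = - \frac{53553}{119323} + \frac{289 + 1967 - 384}{-217} \cdot \frac{1}{328642} = - \frac{53553}{119323} + \left(- \frac{1}{217}\right) 1872 \cdot \frac{1}{328642} = - \frac{53553}{119323} - \frac{936}{35657657} = - \frac{1909686191649}{4254778606211}$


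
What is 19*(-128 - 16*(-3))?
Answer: -1520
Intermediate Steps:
19*(-128 - 16*(-3)) = 19*(-128 + 48) = 19*(-80) = -1520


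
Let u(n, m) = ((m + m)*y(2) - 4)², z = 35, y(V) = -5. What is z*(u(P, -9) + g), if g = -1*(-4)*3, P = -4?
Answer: 259280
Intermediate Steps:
g = 12 (g = 4*3 = 12)
u(n, m) = (-4 - 10*m)² (u(n, m) = ((m + m)*(-5) - 4)² = ((2*m)*(-5) - 4)² = (-10*m - 4)² = (-4 - 10*m)²)
z*(u(P, -9) + g) = 35*(4*(2 + 5*(-9))² + 12) = 35*(4*(2 - 45)² + 12) = 35*(4*(-43)² + 12) = 35*(4*1849 + 12) = 35*(7396 + 12) = 35*7408 = 259280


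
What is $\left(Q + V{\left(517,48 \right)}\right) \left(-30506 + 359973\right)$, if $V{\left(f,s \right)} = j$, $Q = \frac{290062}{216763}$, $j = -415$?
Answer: $- \frac{29542180101261}{216763} \approx -1.3629 \cdot 10^{8}$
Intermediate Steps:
$Q = \frac{290062}{216763}$ ($Q = 290062 \cdot \frac{1}{216763} = \frac{290062}{216763} \approx 1.3382$)
$V{\left(f,s \right)} = -415$
$\left(Q + V{\left(517,48 \right)}\right) \left(-30506 + 359973\right) = \left(\frac{290062}{216763} - 415\right) \left(-30506 + 359973\right) = \left(- \frac{89666583}{216763}\right) 329467 = - \frac{29542180101261}{216763}$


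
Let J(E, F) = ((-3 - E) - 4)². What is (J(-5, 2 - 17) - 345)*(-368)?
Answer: 125488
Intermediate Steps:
J(E, F) = (-7 - E)²
(J(-5, 2 - 17) - 345)*(-368) = ((7 - 5)² - 345)*(-368) = (2² - 345)*(-368) = (4 - 345)*(-368) = -341*(-368) = 125488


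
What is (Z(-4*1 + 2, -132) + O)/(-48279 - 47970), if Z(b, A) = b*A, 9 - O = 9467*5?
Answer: 47062/96249 ≈ 0.48896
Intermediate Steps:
O = -47326 (O = 9 - 9467*5 = 9 - 1*47335 = 9 - 47335 = -47326)
Z(b, A) = A*b
(Z(-4*1 + 2, -132) + O)/(-48279 - 47970) = (-132*(-4*1 + 2) - 47326)/(-48279 - 47970) = (-132*(-4 + 2) - 47326)/(-96249) = (-132*(-2) - 47326)*(-1/96249) = (264 - 47326)*(-1/96249) = -47062*(-1/96249) = 47062/96249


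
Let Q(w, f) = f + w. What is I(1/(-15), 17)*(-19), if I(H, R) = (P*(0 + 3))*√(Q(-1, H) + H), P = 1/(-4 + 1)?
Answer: 19*I*√255/15 ≈ 20.227*I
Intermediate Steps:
P = -⅓ (P = 1/(-3) = -⅓ ≈ -0.33333)
I(H, R) = -√(-1 + 2*H) (I(H, R) = (-(0 + 3)/3)*√((H - 1) + H) = (-⅓*3)*√((-1 + H) + H) = -√(-1 + 2*H))
I(1/(-15), 17)*(-19) = -√(-1 + 2/(-15))*(-19) = -√(-1 + 2*(-1/15))*(-19) = -√(-1 - 2/15)*(-19) = -√(-17/15)*(-19) = -I*√255/15*(-19) = 19*I*√255/15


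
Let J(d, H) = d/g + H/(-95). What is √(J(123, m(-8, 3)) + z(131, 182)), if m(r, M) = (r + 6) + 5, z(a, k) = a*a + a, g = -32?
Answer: √9985620810/760 ≈ 131.48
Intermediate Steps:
z(a, k) = a + a² (z(a, k) = a² + a = a + a²)
m(r, M) = 11 + r (m(r, M) = (6 + r) + 5 = 11 + r)
J(d, H) = -d/32 - H/95 (J(d, H) = d/(-32) + H/(-95) = d*(-1/32) + H*(-1/95) = -d/32 - H/95)
√(J(123, m(-8, 3)) + z(131, 182)) = √((-1/32*123 - (11 - 8)/95) + 131*(1 + 131)) = √((-123/32 - 1/95*3) + 131*132) = √((-123/32 - 3/95) + 17292) = √(-11781/3040 + 17292) = √(52555899/3040) = √9985620810/760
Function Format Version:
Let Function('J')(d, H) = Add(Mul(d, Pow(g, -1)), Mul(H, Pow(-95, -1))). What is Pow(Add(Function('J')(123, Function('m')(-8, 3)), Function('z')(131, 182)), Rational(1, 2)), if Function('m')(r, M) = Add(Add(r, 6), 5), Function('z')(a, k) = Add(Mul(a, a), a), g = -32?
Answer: Mul(Rational(1, 760), Pow(9985620810, Rational(1, 2))) ≈ 131.48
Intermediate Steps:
Function('z')(a, k) = Add(a, Pow(a, 2)) (Function('z')(a, k) = Add(Pow(a, 2), a) = Add(a, Pow(a, 2)))
Function('m')(r, M) = Add(11, r) (Function('m')(r, M) = Add(Add(6, r), 5) = Add(11, r))
Function('J')(d, H) = Add(Mul(Rational(-1, 32), d), Mul(Rational(-1, 95), H)) (Function('J')(d, H) = Add(Mul(d, Pow(-32, -1)), Mul(H, Pow(-95, -1))) = Add(Mul(d, Rational(-1, 32)), Mul(H, Rational(-1, 95))) = Add(Mul(Rational(-1, 32), d), Mul(Rational(-1, 95), H)))
Pow(Add(Function('J')(123, Function('m')(-8, 3)), Function('z')(131, 182)), Rational(1, 2)) = Pow(Add(Add(Mul(Rational(-1, 32), 123), Mul(Rational(-1, 95), Add(11, -8))), Mul(131, Add(1, 131))), Rational(1, 2)) = Pow(Add(Add(Rational(-123, 32), Mul(Rational(-1, 95), 3)), Mul(131, 132)), Rational(1, 2)) = Pow(Add(Add(Rational(-123, 32), Rational(-3, 95)), 17292), Rational(1, 2)) = Pow(Add(Rational(-11781, 3040), 17292), Rational(1, 2)) = Pow(Rational(52555899, 3040), Rational(1, 2)) = Mul(Rational(1, 760), Pow(9985620810, Rational(1, 2)))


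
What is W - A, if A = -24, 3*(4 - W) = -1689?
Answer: 591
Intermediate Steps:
W = 567 (W = 4 - ⅓*(-1689) = 4 + 563 = 567)
W - A = 567 - 1*(-24) = 567 + 24 = 591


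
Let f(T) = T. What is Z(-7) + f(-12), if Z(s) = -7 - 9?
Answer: -28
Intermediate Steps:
Z(s) = -16
Z(-7) + f(-12) = -16 - 12 = -28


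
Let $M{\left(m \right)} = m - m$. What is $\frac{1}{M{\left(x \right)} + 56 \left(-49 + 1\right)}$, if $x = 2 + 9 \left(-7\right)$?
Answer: $- \frac{1}{2688} \approx -0.00037202$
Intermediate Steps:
$x = -61$ ($x = 2 - 63 = -61$)
$M{\left(m \right)} = 0$
$\frac{1}{M{\left(x \right)} + 56 \left(-49 + 1\right)} = \frac{1}{0 + 56 \left(-49 + 1\right)} = \frac{1}{0 + 56 \left(-48\right)} = \frac{1}{0 - 2688} = \frac{1}{-2688} = - \frac{1}{2688}$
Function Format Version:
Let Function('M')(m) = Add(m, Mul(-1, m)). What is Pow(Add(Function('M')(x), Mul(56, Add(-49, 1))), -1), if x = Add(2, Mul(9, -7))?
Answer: Rational(-1, 2688) ≈ -0.00037202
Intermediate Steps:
x = -61 (x = Add(2, -63) = -61)
Function('M')(m) = 0
Pow(Add(Function('M')(x), Mul(56, Add(-49, 1))), -1) = Pow(Add(0, Mul(56, Add(-49, 1))), -1) = Pow(Add(0, Mul(56, -48)), -1) = Pow(Add(0, -2688), -1) = Pow(-2688, -1) = Rational(-1, 2688)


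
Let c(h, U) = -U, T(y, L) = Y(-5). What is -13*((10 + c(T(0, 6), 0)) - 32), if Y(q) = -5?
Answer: 286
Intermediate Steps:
T(y, L) = -5
-13*((10 + c(T(0, 6), 0)) - 32) = -13*((10 - 1*0) - 32) = -13*((10 + 0) - 32) = -13*(10 - 32) = -13*(-22) = 286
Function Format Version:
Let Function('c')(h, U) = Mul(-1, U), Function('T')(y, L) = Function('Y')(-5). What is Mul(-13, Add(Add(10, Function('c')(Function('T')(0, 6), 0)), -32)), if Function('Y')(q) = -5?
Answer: 286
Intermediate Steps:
Function('T')(y, L) = -5
Mul(-13, Add(Add(10, Function('c')(Function('T')(0, 6), 0)), -32)) = Mul(-13, Add(Add(10, Mul(-1, 0)), -32)) = Mul(-13, Add(Add(10, 0), -32)) = Mul(-13, Add(10, -32)) = Mul(-13, -22) = 286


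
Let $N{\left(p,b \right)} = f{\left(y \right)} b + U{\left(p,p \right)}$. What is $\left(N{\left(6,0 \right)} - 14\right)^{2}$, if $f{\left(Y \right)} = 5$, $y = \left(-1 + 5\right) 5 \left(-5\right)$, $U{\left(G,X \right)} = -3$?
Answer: $289$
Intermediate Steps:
$y = -100$ ($y = 4 \left(-25\right) = -100$)
$N{\left(p,b \right)} = -3 + 5 b$ ($N{\left(p,b \right)} = 5 b - 3 = -3 + 5 b$)
$\left(N{\left(6,0 \right)} - 14\right)^{2} = \left(\left(-3 + 5 \cdot 0\right) - 14\right)^{2} = \left(\left(-3 + 0\right) - 14\right)^{2} = \left(-3 - 14\right)^{2} = \left(-17\right)^{2} = 289$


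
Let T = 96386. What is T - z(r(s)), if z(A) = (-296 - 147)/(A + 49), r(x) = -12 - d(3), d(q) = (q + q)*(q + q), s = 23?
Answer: 96829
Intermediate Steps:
d(q) = 4*q² (d(q) = (2*q)*(2*q) = 4*q²)
r(x) = -48 (r(x) = -12 - 4*3² = -12 - 4*9 = -12 - 1*36 = -12 - 36 = -48)
z(A) = -443/(49 + A)
T - z(r(s)) = 96386 - (-443)/(49 - 48) = 96386 - (-443)/1 = 96386 - (-443) = 96386 - 1*(-443) = 96386 + 443 = 96829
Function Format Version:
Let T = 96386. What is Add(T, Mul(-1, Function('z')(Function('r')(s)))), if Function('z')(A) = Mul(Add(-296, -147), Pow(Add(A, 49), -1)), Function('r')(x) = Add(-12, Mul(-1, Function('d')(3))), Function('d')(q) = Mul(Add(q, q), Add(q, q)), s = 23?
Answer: 96829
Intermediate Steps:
Function('d')(q) = Mul(4, Pow(q, 2)) (Function('d')(q) = Mul(Mul(2, q), Mul(2, q)) = Mul(4, Pow(q, 2)))
Function('r')(x) = -48 (Function('r')(x) = Add(-12, Mul(-1, Mul(4, Pow(3, 2)))) = Add(-12, Mul(-1, Mul(4, 9))) = Add(-12, Mul(-1, 36)) = Add(-12, -36) = -48)
Function('z')(A) = Mul(-443, Pow(Add(49, A), -1))
Add(T, Mul(-1, Function('z')(Function('r')(s)))) = Add(96386, Mul(-1, Mul(-443, Pow(Add(49, -48), -1)))) = Add(96386, Mul(-1, Mul(-443, Pow(1, -1)))) = Add(96386, Mul(-1, Mul(-443, 1))) = Add(96386, Mul(-1, -443)) = Add(96386, 443) = 96829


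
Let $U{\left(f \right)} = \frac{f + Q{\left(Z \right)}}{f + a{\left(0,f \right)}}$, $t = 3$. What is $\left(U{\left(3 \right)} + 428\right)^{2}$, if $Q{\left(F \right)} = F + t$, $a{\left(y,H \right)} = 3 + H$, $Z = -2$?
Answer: $\frac{14868736}{81} \approx 1.8356 \cdot 10^{5}$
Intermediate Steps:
$Q{\left(F \right)} = 3 + F$ ($Q{\left(F \right)} = F + 3 = 3 + F$)
$U{\left(f \right)} = \frac{1 + f}{3 + 2 f}$ ($U{\left(f \right)} = \frac{f + \left(3 - 2\right)}{f + \left(3 + f\right)} = \frac{f + 1}{3 + 2 f} = \frac{1 + f}{3 + 2 f}$)
$\left(U{\left(3 \right)} + 428\right)^{2} = \left(\frac{1 + 3}{3 + 2 \cdot 3} + 428\right)^{2} = \left(\frac{1}{3 + 6} \cdot 4 + 428\right)^{2} = \left(\frac{1}{9} \cdot 4 + 428\right)^{2} = \left(\frac{4}{9} + 428\right)^{2} = \left(\frac{3856}{9}\right)^{2} = \frac{14868736}{81}$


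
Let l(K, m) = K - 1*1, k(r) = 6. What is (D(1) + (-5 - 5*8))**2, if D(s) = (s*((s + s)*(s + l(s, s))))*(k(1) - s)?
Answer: 1225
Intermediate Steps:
l(K, m) = -1 + K (l(K, m) = K - 1 = -1 + K)
D(s) = 2*s**2*(-1 + 2*s)*(6 - s) (D(s) = (s*((s + s)*(s + (-1 + s))))*(6 - s) = (s*((2*s)*(-1 + 2*s)))*(6 - s) = (s*(2*s*(-1 + 2*s)))*(6 - s) = (2*s**2*(-1 + 2*s))*(6 - s) = 2*s**2*(-1 + 2*s)*(6 - s))
(D(1) + (-5 - 5*8))**2 = (1**2*(-12 - 4*1**2 + 26*1) + (-5 - 5*8))**2 = (1*(-12 - 4*1 + 26) + (-5 - 40))**2 = (1*(-12 - 4 + 26) - 45)**2 = (1*10 - 45)**2 = (10 - 45)**2 = (-35)**2 = 1225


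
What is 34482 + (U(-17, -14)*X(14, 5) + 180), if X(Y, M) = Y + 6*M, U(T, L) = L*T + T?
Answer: 44386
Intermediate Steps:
U(T, L) = T + L*T
34482 + (U(-17, -14)*X(14, 5) + 180) = 34482 + ((-17*(1 - 14))*(14 + 6*5) + 180) = 34482 + ((-17*(-13))*(14 + 30) + 180) = 34482 + (221*44 + 180) = 34482 + (9724 + 180) = 34482 + 9904 = 44386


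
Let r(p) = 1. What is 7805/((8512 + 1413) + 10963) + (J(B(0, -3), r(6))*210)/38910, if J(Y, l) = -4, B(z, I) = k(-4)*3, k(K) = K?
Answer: 1362603/3870248 ≈ 0.35207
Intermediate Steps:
B(z, I) = -12 (B(z, I) = -4*3 = -12)
7805/((8512 + 1413) + 10963) + (J(B(0, -3), r(6))*210)/38910 = 7805/((8512 + 1413) + 10963) - 4*210/38910 = 7805/(9925 + 10963) - 840*1/38910 = 7805/20888 - 28/1297 = 7805*(1/20888) - 28/1297 = 1115/2984 - 28/1297 = 1362603/3870248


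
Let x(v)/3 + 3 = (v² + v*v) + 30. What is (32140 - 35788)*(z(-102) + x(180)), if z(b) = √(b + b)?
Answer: -709466688 - 7296*I*√51 ≈ -7.0947e+8 - 52104.0*I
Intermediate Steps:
x(v) = 81 + 6*v² (x(v) = -9 + 3*((v² + v*v) + 30) = -9 + 3*((v² + v²) + 30) = -9 + 3*(2*v² + 30) = -9 + 3*(30 + 2*v²) = -9 + (90 + 6*v²) = 81 + 6*v²)
z(b) = √2*√b (z(b) = √(2*b) = √2*√b)
(32140 - 35788)*(z(-102) + x(180)) = (32140 - 35788)*(√2*√(-102) + (81 + 6*180²)) = -3648*(√2*(I*√102) + (81 + 6*32400)) = -3648*(2*I*√51 + (81 + 194400)) = -3648*(2*I*√51 + 194481) = -3648*(194481 + 2*I*√51) = -709466688 - 7296*I*√51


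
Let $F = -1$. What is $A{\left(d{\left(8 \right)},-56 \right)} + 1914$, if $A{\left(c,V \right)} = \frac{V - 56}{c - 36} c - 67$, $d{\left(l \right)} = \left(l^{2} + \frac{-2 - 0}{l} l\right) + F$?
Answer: $\frac{39343}{25} \approx 1573.7$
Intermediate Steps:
$d{\left(l \right)} = -3 + l^{2}$ ($d{\left(l \right)} = \left(l^{2} + \frac{-2 - 0}{l} l\right) - 1 = \left(l^{2} + \frac{-2 + 0}{l} l\right) - 1 = \left(l^{2} + - \frac{2}{l} l\right) - 1 = \left(l^{2} - 2\right) - 1 = \left(-2 + l^{2}\right) - 1 = -3 + l^{2}$)
$A{\left(c,V \right)} = -67 + \frac{c \left(-56 + V\right)}{-36 + c}$ ($A{\left(c,V \right)} = \frac{-56 + V}{-36 + c} c - 67 = \frac{c \left(-56 + V\right)}{-36 + c} - 67 = -67 + \frac{c \left(-56 + V\right)}{-36 + c}$)
$A{\left(d{\left(8 \right)},-56 \right)} + 1914 = \frac{2412 - 123 \left(-3 + 8^{2}\right) - 56 \left(-3 + 8^{2}\right)}{-36 - \left(3 - 8^{2}\right)} + 1914 = \frac{2412 - 123 \left(-3 + 64\right) - 56 \left(-3 + 64\right)}{-36 + \left(-3 + 64\right)} + 1914 = \frac{2412 - 7503 - 3416}{-36 + 61} + 1914 = \frac{2412 - 7503 - 3416}{25} + 1914 = \frac{1}{25} \left(-8507\right) + 1914 = - \frac{8507}{25} + 1914 = \frac{39343}{25}$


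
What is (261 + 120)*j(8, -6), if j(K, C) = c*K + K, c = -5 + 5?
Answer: 3048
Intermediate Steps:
c = 0
j(K, C) = K (j(K, C) = 0*K + K = 0 + K = K)
(261 + 120)*j(8, -6) = (261 + 120)*8 = 381*8 = 3048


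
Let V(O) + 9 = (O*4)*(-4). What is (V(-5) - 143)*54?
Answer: -3888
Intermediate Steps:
V(O) = -9 - 16*O (V(O) = -9 + (O*4)*(-4) = -9 + (4*O)*(-4) = -9 - 16*O)
(V(-5) - 143)*54 = ((-9 - 16*(-5)) - 143)*54 = ((-9 + 80) - 143)*54 = (71 - 143)*54 = -72*54 = -3888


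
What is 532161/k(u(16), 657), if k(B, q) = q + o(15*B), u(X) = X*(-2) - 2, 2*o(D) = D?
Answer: 177387/134 ≈ 1323.8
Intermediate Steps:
o(D) = D/2
u(X) = -2 - 2*X (u(X) = -2*X - 2 = -2 - 2*X)
k(B, q) = q + 15*B/2 (k(B, q) = q + (15*B)/2 = q + 15*B/2)
532161/k(u(16), 657) = 532161/(657 + 15*(-2 - 2*16)/2) = 532161/(657 + 15*(-2 - 32)/2) = 532161/(657 + (15/2)*(-34)) = 532161/(657 - 255) = 532161/402 = 532161*(1/402) = 177387/134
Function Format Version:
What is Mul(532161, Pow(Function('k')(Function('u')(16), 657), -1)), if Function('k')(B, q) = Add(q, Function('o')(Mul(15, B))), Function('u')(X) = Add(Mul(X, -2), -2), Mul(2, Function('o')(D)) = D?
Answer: Rational(177387, 134) ≈ 1323.8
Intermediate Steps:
Function('o')(D) = Mul(Rational(1, 2), D)
Function('u')(X) = Add(-2, Mul(-2, X)) (Function('u')(X) = Add(Mul(-2, X), -2) = Add(-2, Mul(-2, X)))
Function('k')(B, q) = Add(q, Mul(Rational(15, 2), B)) (Function('k')(B, q) = Add(q, Mul(Rational(1, 2), Mul(15, B))) = Add(q, Mul(Rational(15, 2), B)))
Mul(532161, Pow(Function('k')(Function('u')(16), 657), -1)) = Mul(532161, Pow(Add(657, Mul(Rational(15, 2), Add(-2, Mul(-2, 16)))), -1)) = Mul(532161, Pow(Add(657, Mul(Rational(15, 2), Add(-2, -32))), -1)) = Mul(532161, Pow(Add(657, Mul(Rational(15, 2), -34)), -1)) = Mul(532161, Pow(Add(657, -255), -1)) = Mul(532161, Pow(402, -1)) = Mul(532161, Rational(1, 402)) = Rational(177387, 134)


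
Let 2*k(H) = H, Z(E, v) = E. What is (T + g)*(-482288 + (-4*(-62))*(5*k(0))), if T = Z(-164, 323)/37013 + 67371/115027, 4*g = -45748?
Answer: 23482838150812493696/4257494351 ≈ 5.5156e+9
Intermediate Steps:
k(H) = H/2
g = -11437 (g = (¼)*(-45748) = -11437)
T = 2474738395/4257494351 (T = -164/37013 + 67371/115027 = 2474738395/4257494351 ≈ 0.58127)
(T + g)*(-482288 + (-4*(-62))*(5*k(0))) = (2474738395/4257494351 - 11437)*(-482288 + (-4*(-62))*(5*((½)*0))) = -48690488153992*(-482288 + 248*(5*0))/4257494351 = -48690488153992*(-482288 + 248*0)/4257494351 = -48690488153992*(-482288 + 0)/4257494351 = -48690488153992/4257494351*(-482288) = 23482838150812493696/4257494351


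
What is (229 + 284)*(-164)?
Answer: -84132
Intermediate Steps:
(229 + 284)*(-164) = 513*(-164) = -84132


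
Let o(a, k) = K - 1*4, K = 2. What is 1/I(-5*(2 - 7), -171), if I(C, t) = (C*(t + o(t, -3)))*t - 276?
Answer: 1/739299 ≈ 1.3526e-6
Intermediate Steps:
o(a, k) = -2 (o(a, k) = 2 - 1*4 = 2 - 4 = -2)
I(C, t) = -276 + C*t*(-2 + t) (I(C, t) = (C*(t - 2))*t - 276 = (C*(-2 + t))*t - 276 = C*t*(-2 + t) - 276 = -276 + C*t*(-2 + t))
1/I(-5*(2 - 7), -171) = 1/(-276 - 5*(2 - 7)*(-171)**2 - 2*(-5*(2 - 7))*(-171)) = 1/(-276 - 5*(-5)*29241 - 2*(-5*(-5))*(-171)) = 1/(-276 + 25*29241 - 2*25*(-171)) = 1/(-276 + 731025 + 8550) = 1/739299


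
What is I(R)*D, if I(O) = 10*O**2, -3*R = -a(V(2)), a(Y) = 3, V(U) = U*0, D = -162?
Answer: -1620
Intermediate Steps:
V(U) = 0
R = 1 (R = -(-1)*3/3 = -1/3*(-3) = 1)
I(R)*D = (10*1**2)*(-162) = (10*1)*(-162) = 10*(-162) = -1620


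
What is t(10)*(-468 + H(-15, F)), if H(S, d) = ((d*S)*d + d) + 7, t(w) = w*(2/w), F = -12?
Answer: -5266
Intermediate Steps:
t(w) = 2
H(S, d) = 7 + d + S*d² (H(S, d) = ((S*d)*d + d) + 7 = (S*d² + d) + 7 = (d + S*d²) + 7 = 7 + d + S*d²)
t(10)*(-468 + H(-15, F)) = 2*(-468 + (7 - 12 - 15*(-12)²)) = 2*(-468 + (7 - 12 - 15*144)) = 2*(-468 + (7 - 12 - 2160)) = 2*(-468 - 2165) = 2*(-2633) = -5266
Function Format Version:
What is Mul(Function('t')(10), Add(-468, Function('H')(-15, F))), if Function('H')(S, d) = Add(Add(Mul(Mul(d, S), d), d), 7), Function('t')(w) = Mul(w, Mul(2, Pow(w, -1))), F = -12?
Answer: -5266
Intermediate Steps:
Function('t')(w) = 2
Function('H')(S, d) = Add(7, d, Mul(S, Pow(d, 2))) (Function('H')(S, d) = Add(Add(Mul(Mul(S, d), d), d), 7) = Add(Add(Mul(S, Pow(d, 2)), d), 7) = Add(Add(d, Mul(S, Pow(d, 2))), 7) = Add(7, d, Mul(S, Pow(d, 2))))
Mul(Function('t')(10), Add(-468, Function('H')(-15, F))) = Mul(2, Add(-468, Add(7, -12, Mul(-15, Pow(-12, 2))))) = Mul(2, Add(-468, Add(7, -12, Mul(-15, 144)))) = Mul(2, Add(-468, Add(7, -12, -2160))) = Mul(2, Add(-468, -2165)) = Mul(2, -2633) = -5266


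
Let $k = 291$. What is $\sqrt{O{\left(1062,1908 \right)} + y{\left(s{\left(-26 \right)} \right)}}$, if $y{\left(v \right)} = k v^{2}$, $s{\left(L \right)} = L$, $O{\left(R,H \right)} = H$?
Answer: $4 \sqrt{12414} \approx 445.67$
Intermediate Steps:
$y{\left(v \right)} = 291 v^{2}$
$\sqrt{O{\left(1062,1908 \right)} + y{\left(s{\left(-26 \right)} \right)}} = \sqrt{1908 + 291 \left(-26\right)^{2}} = \sqrt{1908 + 291 \cdot 676} = \sqrt{1908 + 196716} = \sqrt{198624} = 4 \sqrt{12414}$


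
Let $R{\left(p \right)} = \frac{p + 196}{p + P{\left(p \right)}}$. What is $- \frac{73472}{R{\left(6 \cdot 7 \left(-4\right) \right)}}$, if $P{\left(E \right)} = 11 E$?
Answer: $5289984$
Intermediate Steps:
$R{\left(p \right)} = \frac{196 + p}{12 p}$ ($R{\left(p \right)} = \frac{p + 196}{p + 11 p} = \frac{196 + p}{12 p}$)
$- \frac{73472}{R{\left(6 \cdot 7 \left(-4\right) \right)}} = - \frac{73472}{\frac{1}{12} \frac{1}{6 \cdot 7 \left(-4\right)} \left(196 + 6 \cdot 7 \left(-4\right)\right)} = - \frac{73472}{\frac{1}{12} \frac{1}{42 \left(-4\right)} \left(196 + 42 \left(-4\right)\right)} = - \frac{73472}{\frac{1}{12} \frac{1}{-168} \left(196 - 168\right)} = - \frac{73472}{\frac{1}{12} \left(- \frac{1}{168}\right) 28} = - \frac{73472}{- \frac{1}{72}} = \left(-73472\right) \left(-72\right) = 5289984$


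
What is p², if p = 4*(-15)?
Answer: 3600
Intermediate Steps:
p = -60
p² = (-60)² = 3600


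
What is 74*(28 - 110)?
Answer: -6068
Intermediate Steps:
74*(28 - 110) = 74*(-82) = -6068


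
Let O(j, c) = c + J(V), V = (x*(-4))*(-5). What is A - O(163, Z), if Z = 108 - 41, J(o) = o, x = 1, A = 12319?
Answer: 12232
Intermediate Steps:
V = 20 (V = (1*(-4))*(-5) = -4*(-5) = 20)
Z = 67
O(j, c) = 20 + c (O(j, c) = c + 20 = 20 + c)
A - O(163, Z) = 12319 - (20 + 67) = 12319 - 1*87 = 12319 - 87 = 12232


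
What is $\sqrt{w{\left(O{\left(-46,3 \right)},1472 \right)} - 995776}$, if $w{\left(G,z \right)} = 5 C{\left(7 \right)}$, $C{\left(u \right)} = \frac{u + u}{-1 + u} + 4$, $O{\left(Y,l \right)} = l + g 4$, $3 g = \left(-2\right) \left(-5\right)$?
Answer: $\frac{i \sqrt{8961699}}{3} \approx 997.87 i$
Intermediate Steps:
$g = \frac{10}{3}$ ($g = \frac{\left(-2\right) \left(-5\right)}{3} = \frac{1}{3} \cdot 10 = \frac{10}{3} \approx 3.3333$)
$O{\left(Y,l \right)} = \frac{40}{3} + l$ ($O{\left(Y,l \right)} = l + \frac{10}{3} \cdot 4 = l + \frac{40}{3} = \frac{40}{3} + l$)
$C{\left(u \right)} = 4 + \frac{2 u}{-1 + u}$ ($C{\left(u \right)} = \frac{2 u}{-1 + u} + 4 = 4 + \frac{2 u}{-1 + u}$)
$w{\left(G,z \right)} = \frac{95}{3}$ ($w{\left(G,z \right)} = 5 \frac{2 \left(-2 + 3 \cdot 7\right)}{-1 + 7} = 5 \frac{2 \left(-2 + 21\right)}{6} = 5 \cdot 2 \cdot \frac{1}{6} \cdot 19 = 5 \cdot \frac{19}{3} = \frac{95}{3}$)
$\sqrt{w{\left(O{\left(-46,3 \right)},1472 \right)} - 995776} = \sqrt{\frac{95}{3} - 995776} = \sqrt{- \frac{2987233}{3}} = \frac{i \sqrt{8961699}}{3}$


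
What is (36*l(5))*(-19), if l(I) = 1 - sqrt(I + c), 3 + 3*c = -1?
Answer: -684 + 228*sqrt(33) ≈ 625.76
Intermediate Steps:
c = -4/3 (c = -1 + (1/3)*(-1) = -1 - 1/3 = -4/3 ≈ -1.3333)
l(I) = 1 - sqrt(-4/3 + I) (l(I) = 1 - sqrt(I - 4/3) = 1 - sqrt(-4/3 + I))
(36*l(5))*(-19) = (36*(1 - sqrt(-12 + 9*5)/3))*(-19) = (36*(1 - sqrt(-12 + 45)/3))*(-19) = (36*(1 - sqrt(33)/3))*(-19) = (36 - 12*sqrt(33))*(-19) = -684 + 228*sqrt(33)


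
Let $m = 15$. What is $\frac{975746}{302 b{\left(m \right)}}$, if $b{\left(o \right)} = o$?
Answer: $\frac{487873}{2265} \approx 215.4$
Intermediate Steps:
$\frac{975746}{302 b{\left(m \right)}} = \frac{975746}{302 \cdot 15} = \frac{975746}{4530} = 975746 \cdot \frac{1}{4530} = \frac{487873}{2265}$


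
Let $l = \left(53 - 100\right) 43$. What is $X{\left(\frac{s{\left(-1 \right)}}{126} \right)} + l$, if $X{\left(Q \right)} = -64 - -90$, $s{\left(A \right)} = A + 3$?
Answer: $-1995$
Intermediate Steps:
$s{\left(A \right)} = 3 + A$
$l = -2021$ ($l = \left(-47\right) 43 = -2021$)
$X{\left(Q \right)} = 26$ ($X{\left(Q \right)} = -64 + 90 = 26$)
$X{\left(\frac{s{\left(-1 \right)}}{126} \right)} + l = 26 - 2021 = -1995$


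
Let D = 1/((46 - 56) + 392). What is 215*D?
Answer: 215/382 ≈ 0.56283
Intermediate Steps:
D = 1/382 (D = 1/(-10 + 392) = 1/382 ≈ 0.0026178)
215*D = 215*(1/382) = 215/382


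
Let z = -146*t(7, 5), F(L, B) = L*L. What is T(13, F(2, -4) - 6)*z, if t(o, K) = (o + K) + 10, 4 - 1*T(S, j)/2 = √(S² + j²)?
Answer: -25696 + 6424*√173 ≈ 58799.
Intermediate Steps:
F(L, B) = L²
T(S, j) = 8 - 2*√(S² + j²)
t(o, K) = 10 + K + o (t(o, K) = (K + o) + 10 = 10 + K + o)
z = -3212 (z = -146*(10 + 5 + 7) = -146*22 = -3212)
T(13, F(2, -4) - 6)*z = (8 - 2*√(13² + (2² - 6)²))*(-3212) = (8 - 2*√(169 + (4 - 6)²))*(-3212) = (8 - 2*√(169 + (-2)²))*(-3212) = (8 - 2*√(169 + 4))*(-3212) = (8 - 2*√173)*(-3212) = -25696 + 6424*√173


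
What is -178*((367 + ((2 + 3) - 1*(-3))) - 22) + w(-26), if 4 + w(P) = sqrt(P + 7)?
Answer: -62838 + I*sqrt(19) ≈ -62838.0 + 4.3589*I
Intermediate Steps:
w(P) = -4 + sqrt(7 + P) (w(P) = -4 + sqrt(P + 7) = -4 + sqrt(7 + P))
-178*((367 + ((2 + 3) - 1*(-3))) - 22) + w(-26) = -178*((367 + ((2 + 3) - 1*(-3))) - 22) + (-4 + sqrt(7 - 26)) = -178*((367 + (5 + 3)) - 22) + (-4 + sqrt(-19)) = -178*((367 + 8) - 22) + (-4 + I*sqrt(19)) = -178*(375 - 22) + (-4 + I*sqrt(19)) = -178*353 + (-4 + I*sqrt(19)) = -62834 + (-4 + I*sqrt(19)) = -62838 + I*sqrt(19)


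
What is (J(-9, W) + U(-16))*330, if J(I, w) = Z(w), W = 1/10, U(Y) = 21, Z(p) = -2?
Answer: 6270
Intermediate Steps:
W = ⅒ ≈ 0.10000
J(I, w) = -2
(J(-9, W) + U(-16))*330 = (-2 + 21)*330 = 19*330 = 6270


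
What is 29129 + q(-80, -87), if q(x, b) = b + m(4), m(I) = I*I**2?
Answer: 29106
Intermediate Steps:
m(I) = I**3
q(x, b) = 64 + b (q(x, b) = b + 4**3 = b + 64 = 64 + b)
29129 + q(-80, -87) = 29129 + (64 - 87) = 29129 - 23 = 29106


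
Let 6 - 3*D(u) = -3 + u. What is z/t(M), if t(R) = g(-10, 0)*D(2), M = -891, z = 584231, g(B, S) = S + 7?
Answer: 1752693/49 ≈ 35769.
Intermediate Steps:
g(B, S) = 7 + S
D(u) = 3 - u/3 (D(u) = 2 - (-3 + u)/3 = 2 + (1 - u/3) = 3 - u/3)
t(R) = 49/3 (t(R) = (7 + 0)*(3 - ⅓*2) = 7*(3 - ⅔) = 7*(7/3) = 49/3)
z/t(M) = 584231/(49/3) = 584231*(3/49) = 1752693/49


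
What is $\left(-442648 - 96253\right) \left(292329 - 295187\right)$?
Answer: $1540179058$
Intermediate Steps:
$\left(-442648 - 96253\right) \left(292329 - 295187\right) = \left(-538901\right) \left(-2858\right) = 1540179058$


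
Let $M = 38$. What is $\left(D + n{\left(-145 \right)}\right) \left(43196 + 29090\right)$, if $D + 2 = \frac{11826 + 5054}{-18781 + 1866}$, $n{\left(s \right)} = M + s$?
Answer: $- \frac{26899283178}{3383} \approx -7.9513 \cdot 10^{6}$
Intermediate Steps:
$n{\left(s \right)} = 38 + s$
$D = - \frac{10142}{3383}$ ($D = -2 + \frac{11826 + 5054}{-18781 + 1866} = -2 + \frac{16880}{-16915} = -2 + 16880 \left(- \frac{1}{16915}\right) = -2 - \frac{3376}{3383} = - \frac{10142}{3383} \approx -2.9979$)
$\left(D + n{\left(-145 \right)}\right) \left(43196 + 29090\right) = \left(- \frac{10142}{3383} + \left(38 - 145\right)\right) \left(43196 + 29090\right) = \left(- \frac{10142}{3383} - 107\right) 72286 = \left(- \frac{372123}{3383}\right) 72286 = - \frac{26899283178}{3383}$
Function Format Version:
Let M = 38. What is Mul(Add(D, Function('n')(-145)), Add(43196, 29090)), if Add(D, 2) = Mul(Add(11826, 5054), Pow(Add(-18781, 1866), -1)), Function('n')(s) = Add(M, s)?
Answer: Rational(-26899283178, 3383) ≈ -7.9513e+6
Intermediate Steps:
Function('n')(s) = Add(38, s)
D = Rational(-10142, 3383) (D = Add(-2, Mul(Add(11826, 5054), Pow(Add(-18781, 1866), -1))) = Add(-2, Mul(16880, Pow(-16915, -1))) = Add(-2, Mul(16880, Rational(-1, 16915))) = Add(-2, Rational(-3376, 3383)) = Rational(-10142, 3383) ≈ -2.9979)
Mul(Add(D, Function('n')(-145)), Add(43196, 29090)) = Mul(Add(Rational(-10142, 3383), Add(38, -145)), Add(43196, 29090)) = Mul(Add(Rational(-10142, 3383), -107), 72286) = Mul(Rational(-372123, 3383), 72286) = Rational(-26899283178, 3383)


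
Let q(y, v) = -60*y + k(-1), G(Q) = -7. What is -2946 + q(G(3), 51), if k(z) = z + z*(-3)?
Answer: -2524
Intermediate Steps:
k(z) = -2*z (k(z) = z - 3*z = -2*z)
q(y, v) = 2 - 60*y (q(y, v) = -60*y - 2*(-1) = -60*y + 2 = 2 - 60*y)
-2946 + q(G(3), 51) = -2946 + (2 - 60*(-7)) = -2946 + (2 + 420) = -2946 + 422 = -2524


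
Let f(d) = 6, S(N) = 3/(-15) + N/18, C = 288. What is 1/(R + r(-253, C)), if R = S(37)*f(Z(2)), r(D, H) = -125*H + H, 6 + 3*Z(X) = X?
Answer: -15/535513 ≈ -2.8011e-5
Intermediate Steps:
Z(X) = -2 + X/3
S(N) = -1/5 + N/18 (S(N) = 3*(-1/15) + N*(1/18) = -1/5 + N/18)
r(D, H) = -124*H
R = 167/15 (R = (-1/5 + (1/18)*37)*6 = (-1/5 + 37/18)*6 = (167/90)*6 = 167/15 ≈ 11.133)
1/(R + r(-253, C)) = 1/(167/15 - 124*288) = 1/(167/15 - 35712) = 1/(-535513/15) = -15/535513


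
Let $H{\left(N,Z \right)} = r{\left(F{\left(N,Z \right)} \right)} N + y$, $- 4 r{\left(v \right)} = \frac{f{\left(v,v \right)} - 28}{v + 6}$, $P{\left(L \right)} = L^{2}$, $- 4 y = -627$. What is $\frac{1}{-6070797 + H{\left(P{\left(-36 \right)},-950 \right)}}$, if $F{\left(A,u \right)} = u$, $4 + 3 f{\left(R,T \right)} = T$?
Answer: $- \frac{236}{1432699125} \approx -1.6472 \cdot 10^{-7}$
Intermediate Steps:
$y = \frac{627}{4}$ ($y = \left(- \frac{1}{4}\right) \left(-627\right) = \frac{627}{4} \approx 156.75$)
$f{\left(R,T \right)} = - \frac{4}{3} + \frac{T}{3}$
$r{\left(v \right)} = - \frac{- \frac{88}{3} + \frac{v}{3}}{4 \left(6 + v\right)}$ ($r{\left(v \right)} = - \frac{\left(\left(- \frac{4}{3} + \frac{v}{3}\right) - 28\right) \frac{1}{v + 6}}{4} = - \frac{\left(- \frac{88}{3} + \frac{v}{3}\right) \frac{1}{6 + v}}{4} = - \frac{\frac{1}{6 + v} \left(- \frac{88}{3} + \frac{v}{3}\right)}{4} = - \frac{- \frac{88}{3} + \frac{v}{3}}{4 \left(6 + v\right)}$)
$H{\left(N,Z \right)} = \frac{627}{4} + \frac{N \left(88 - Z\right)}{12 \left(6 + Z\right)}$ ($H{\left(N,Z \right)} = \frac{88 - Z}{12 \left(6 + Z\right)} N + \frac{627}{4} = \frac{N \left(88 - Z\right)}{12 \left(6 + Z\right)} + \frac{627}{4} = \frac{627}{4} + \frac{N \left(88 - Z\right)}{12 \left(6 + Z\right)}$)
$\frac{1}{-6070797 + H{\left(P{\left(-36 \right)},-950 \right)}} = \frac{1}{-6070797 + \frac{11286 + 1881 \left(-950\right) - \left(-36\right)^{2} \left(-88 - 950\right)}{12 \left(6 - 950\right)}} = \frac{1}{-6070797 + \frac{11286 - 1786950 - 1296 \left(-1038\right)}{12 \left(-944\right)}} = \frac{1}{-6070797 + \frac{1}{12} \left(- \frac{1}{944}\right) \left(11286 - 1786950 + 1345248\right)} = \frac{1}{-6070797 + \frac{1}{12} \left(- \frac{1}{944}\right) \left(-430416\right)} = \frac{1}{-6070797 + \frac{8967}{236}} = \frac{1}{- \frac{1432699125}{236}} = - \frac{236}{1432699125}$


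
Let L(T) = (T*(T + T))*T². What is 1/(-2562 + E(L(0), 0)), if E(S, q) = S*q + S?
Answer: -1/2562 ≈ -0.00039032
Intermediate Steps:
L(T) = 2*T⁴ (L(T) = (T*(2*T))*T² = (2*T²)*T² = 2*T⁴)
E(S, q) = S + S*q
1/(-2562 + E(L(0), 0)) = 1/(-2562 + (2*0⁴)*(1 + 0)) = 1/(-2562 + (2*0)*1) = 1/(-2562 + 0*1) = 1/(-2562 + 0) = 1/(-2562) = -1/2562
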